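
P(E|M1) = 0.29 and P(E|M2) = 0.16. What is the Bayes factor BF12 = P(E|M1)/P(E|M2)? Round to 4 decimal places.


Bayes factor BF12 = P(E|M1) / P(E|M2)
= 0.29 / 0.16
= 1.8125

1.8125


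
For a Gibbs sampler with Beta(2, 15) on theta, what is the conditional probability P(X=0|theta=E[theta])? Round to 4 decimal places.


E[theta] = 2/(2+15) = 0.1176
P(X=0|theta) = 1 - theta = 0.8824

0.8824


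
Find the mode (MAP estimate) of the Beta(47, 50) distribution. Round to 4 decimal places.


For Beta(a,b) with a,b > 1:
Mode = (a-1)/(a+b-2) = (47-1)/(97-2)
= 46/95 = 0.4842

0.4842


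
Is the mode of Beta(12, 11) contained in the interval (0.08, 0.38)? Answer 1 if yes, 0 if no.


Mode = (a-1)/(a+b-2) = 11/21 = 0.5238
Interval: (0.08, 0.38)
Contains mode? 0

0


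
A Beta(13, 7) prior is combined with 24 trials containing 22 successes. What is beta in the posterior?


In conjugate updating:
beta_posterior = beta_prior + (n - k)
= 7 + (24 - 22)
= 7 + 2 = 9

9


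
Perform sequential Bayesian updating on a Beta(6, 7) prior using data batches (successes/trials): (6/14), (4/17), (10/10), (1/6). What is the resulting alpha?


Accumulate successes: 21
Posterior alpha = prior alpha + sum of successes
= 6 + 21 = 27

27


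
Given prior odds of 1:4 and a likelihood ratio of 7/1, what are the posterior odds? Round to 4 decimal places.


Posterior odds = prior odds * LR
Prior odds = 1/4 = 0.25
LR = 7/1 = 7.0
Posterior odds = 0.25 * 7.0 = 1.75

1.75


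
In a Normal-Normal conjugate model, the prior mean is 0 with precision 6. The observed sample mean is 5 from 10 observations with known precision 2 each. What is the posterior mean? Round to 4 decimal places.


Posterior precision = tau0 + n*tau = 6 + 10*2 = 26
Posterior mean = (tau0*mu0 + n*tau*xbar) / posterior_precision
= (6*0 + 10*2*5) / 26
= 100 / 26 = 3.8462

3.8462


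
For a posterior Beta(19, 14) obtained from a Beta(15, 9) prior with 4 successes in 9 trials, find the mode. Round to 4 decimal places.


Mode = (alpha - 1) / (alpha + beta - 2)
= 18 / 31
= 0.5806

0.5806


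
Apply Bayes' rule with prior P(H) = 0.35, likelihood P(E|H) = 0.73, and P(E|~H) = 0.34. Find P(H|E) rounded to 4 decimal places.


Step 1: Compute marginal P(E) = P(E|H)P(H) + P(E|~H)P(~H)
= 0.73*0.35 + 0.34*0.65 = 0.4765
Step 2: P(H|E) = P(E|H)P(H)/P(E) = 0.2555/0.4765
= 0.5362

0.5362


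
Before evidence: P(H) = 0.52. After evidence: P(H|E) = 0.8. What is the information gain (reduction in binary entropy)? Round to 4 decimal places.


Prior entropy = 0.9988
Posterior entropy = 0.7219
Information gain = 0.9988 - 0.7219 = 0.2769

0.2769


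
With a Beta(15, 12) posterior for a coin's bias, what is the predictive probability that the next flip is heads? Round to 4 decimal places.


The predictive probability equals the posterior mean.
P(next = heads) = alpha / (alpha + beta)
= 15 / 27 = 0.5556

0.5556


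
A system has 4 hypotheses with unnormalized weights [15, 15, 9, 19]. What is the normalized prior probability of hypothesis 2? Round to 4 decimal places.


The normalized prior is the weight divided by the total.
Total weight = 58
P(H2) = 15 / 58 = 0.2586

0.2586


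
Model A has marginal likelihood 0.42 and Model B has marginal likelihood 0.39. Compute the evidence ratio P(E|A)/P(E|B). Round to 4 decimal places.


Evidence ratio = P(E|A) / P(E|B)
= 0.42 / 0.39
= 1.0769

1.0769


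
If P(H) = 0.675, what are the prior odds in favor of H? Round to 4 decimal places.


Prior odds = P(H) / (1 - P(H))
= 0.675 / 0.325
= 2.0769

2.0769


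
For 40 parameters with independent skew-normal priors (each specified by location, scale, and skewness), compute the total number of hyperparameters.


A skew-normal prior has 3 hyperparameters per parameter.
Total = 40 * 3 = 120

120


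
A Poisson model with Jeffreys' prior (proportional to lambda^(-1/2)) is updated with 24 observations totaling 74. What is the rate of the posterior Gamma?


Posterior = Gamma(0.5 + S, n)
= Gamma(0.5 + 74, 24)
Posterior rate = 0 + n = 24

24.0


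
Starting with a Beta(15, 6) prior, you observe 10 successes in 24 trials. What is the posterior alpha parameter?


For a Beta-Binomial conjugate model:
Posterior alpha = prior alpha + number of successes
= 15 + 10 = 25

25


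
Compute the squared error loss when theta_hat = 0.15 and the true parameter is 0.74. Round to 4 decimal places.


L = (theta_hat - theta_true)^2
= (0.15 - 0.74)^2
= -0.59^2 = 0.3481

0.3481


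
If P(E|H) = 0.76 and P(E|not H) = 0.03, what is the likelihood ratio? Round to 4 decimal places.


Likelihood ratio = P(E|H) / P(E|not H)
= 0.76 / 0.03
= 25.3333

25.3333


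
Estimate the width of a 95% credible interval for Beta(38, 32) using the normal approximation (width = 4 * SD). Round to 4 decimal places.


For Beta(a,b): Var = ab/((a+b)^2(a+b+1))
Var = 0.0035, SD = 0.0591
Approximate 95% CI width = 4 * 0.0591 = 0.2365

0.2365


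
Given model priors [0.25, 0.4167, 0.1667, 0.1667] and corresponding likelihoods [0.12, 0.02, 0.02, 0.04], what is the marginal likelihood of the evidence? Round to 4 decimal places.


P(E) = sum_i P(M_i) P(E|M_i)
= 0.03 + 0.0083 + 0.0033 + 0.0067
= 0.0483

0.0483


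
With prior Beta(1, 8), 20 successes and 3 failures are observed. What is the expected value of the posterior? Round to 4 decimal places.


Posterior = Beta(21, 11)
E[theta] = alpha/(alpha+beta)
= 21/32 = 0.6562

0.6562


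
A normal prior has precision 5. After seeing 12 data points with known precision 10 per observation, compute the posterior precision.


In the conjugate normal model, precisions add:
tau_posterior = tau_prior + n * tau_data
= 5 + 12*10 = 125

125


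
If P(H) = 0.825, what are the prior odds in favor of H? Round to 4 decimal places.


Prior odds = P(H) / (1 - P(H))
= 0.825 / 0.175
= 4.7143

4.7143


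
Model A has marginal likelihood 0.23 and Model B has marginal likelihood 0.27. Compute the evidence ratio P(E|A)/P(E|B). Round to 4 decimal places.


Evidence ratio = P(E|A) / P(E|B)
= 0.23 / 0.27
= 0.8519

0.8519


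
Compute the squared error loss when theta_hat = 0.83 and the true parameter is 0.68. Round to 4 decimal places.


L = (theta_hat - theta_true)^2
= (0.83 - 0.68)^2
= 0.15^2 = 0.0225

0.0225


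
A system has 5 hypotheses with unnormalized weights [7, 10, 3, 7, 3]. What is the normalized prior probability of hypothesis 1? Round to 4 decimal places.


The normalized prior is the weight divided by the total.
Total weight = 30
P(H1) = 7 / 30 = 0.2333

0.2333


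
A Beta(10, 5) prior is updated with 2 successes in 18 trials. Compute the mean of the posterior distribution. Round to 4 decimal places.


After update: Beta(12, 21)
Mean = 12 / (12 + 21) = 12 / 33
= 0.3636

0.3636


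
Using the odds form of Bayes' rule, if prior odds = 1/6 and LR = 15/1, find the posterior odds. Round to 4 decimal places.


Bayes' rule in odds form: posterior odds = prior odds * LR
= (1 * 15) / (6 * 1)
= 15/6 = 2.5

2.5


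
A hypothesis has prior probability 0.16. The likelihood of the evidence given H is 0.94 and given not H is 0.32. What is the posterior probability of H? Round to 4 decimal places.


Using Bayes' theorem:
P(E) = 0.16 * 0.94 + 0.84 * 0.32
P(E) = 0.4192
P(H|E) = (0.16 * 0.94) / 0.4192 = 0.3588

0.3588


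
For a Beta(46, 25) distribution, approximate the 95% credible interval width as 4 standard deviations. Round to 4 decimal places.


Variance of Beta(a,b) = ab / ((a+b)^2 * (a+b+1))
= 46*25 / ((71)^2 * 72)
= 0.0032
SD = sqrt(0.0032) = 0.0563
Width = 4 * SD = 0.2252

0.2252


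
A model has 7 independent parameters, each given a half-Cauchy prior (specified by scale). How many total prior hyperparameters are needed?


Each half-Cauchy prior needs 1 hyperparameter (scale).
Total = 1 * 7 = 7

7


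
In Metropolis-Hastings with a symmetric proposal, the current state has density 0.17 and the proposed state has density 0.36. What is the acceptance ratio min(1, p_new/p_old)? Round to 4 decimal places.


Ratio = p_new / p_old = 0.36 / 0.17 = 2.1176
Acceptance = min(1, 2.1176) = 1.0

1.0


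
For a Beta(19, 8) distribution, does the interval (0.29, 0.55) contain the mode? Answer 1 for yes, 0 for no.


Mode of Beta(a,b) = (a-1)/(a+b-2)
= (19-1)/(19+8-2) = 0.72
Check: 0.29 <= 0.72 <= 0.55?
Result: 0

0


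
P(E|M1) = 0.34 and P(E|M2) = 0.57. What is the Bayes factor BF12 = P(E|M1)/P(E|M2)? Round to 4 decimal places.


Bayes factor BF12 = P(E|M1) / P(E|M2)
= 0.34 / 0.57
= 0.5965

0.5965


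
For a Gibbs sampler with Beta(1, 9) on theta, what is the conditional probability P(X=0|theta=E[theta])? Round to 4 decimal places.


E[theta] = 1/(1+9) = 0.1
P(X=0|theta) = 1 - theta = 0.9

0.9


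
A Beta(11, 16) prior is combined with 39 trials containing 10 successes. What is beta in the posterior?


In conjugate updating:
beta_posterior = beta_prior + (n - k)
= 16 + (39 - 10)
= 16 + 29 = 45

45


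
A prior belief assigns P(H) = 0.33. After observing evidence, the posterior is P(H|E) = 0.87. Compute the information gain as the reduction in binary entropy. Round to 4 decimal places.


H(prior) = -0.33*log2(0.33) - 0.67*log2(0.67)
= 0.9149
H(post) = -0.87*log2(0.87) - 0.13*log2(0.13)
= 0.5574
IG = 0.9149 - 0.5574 = 0.3575

0.3575


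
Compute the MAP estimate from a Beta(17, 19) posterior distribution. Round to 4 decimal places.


MAP = mode of Beta distribution
= (alpha - 1)/(alpha + beta - 2)
= (17-1)/(17+19-2)
= 16/34 = 0.4706

0.4706


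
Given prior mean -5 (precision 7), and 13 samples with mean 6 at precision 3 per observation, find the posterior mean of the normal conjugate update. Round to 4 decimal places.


The posterior mean is a precision-weighted average of prior and data.
Post. prec. = 7 + 39 = 46
Post. mean = (-35 + 234)/46 = 199/46 = 4.3261

4.3261


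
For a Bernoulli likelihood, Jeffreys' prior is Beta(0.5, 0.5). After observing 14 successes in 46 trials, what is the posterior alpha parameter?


Jeffreys' prior for Bernoulli is Beta(0.5, 0.5).
Posterior is Beta(0.5 + k, 0.5 + n - k).
Posterior alpha = 0.5 + k = 0.5 + 14 = 14.5

14.5


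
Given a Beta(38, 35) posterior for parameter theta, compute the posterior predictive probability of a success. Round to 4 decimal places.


For a Beta-Bernoulli model, the predictive probability is the mean:
P(success) = 38/(38+35) = 38/73 = 0.5205

0.5205


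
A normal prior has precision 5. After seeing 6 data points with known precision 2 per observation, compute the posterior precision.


In the conjugate normal model, precisions add:
tau_posterior = tau_prior + n * tau_data
= 5 + 6*2 = 17

17


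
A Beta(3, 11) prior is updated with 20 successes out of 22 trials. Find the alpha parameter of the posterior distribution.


In the Beta-Binomial conjugate update:
alpha_post = alpha_prior + successes
= 3 + 20
= 23

23


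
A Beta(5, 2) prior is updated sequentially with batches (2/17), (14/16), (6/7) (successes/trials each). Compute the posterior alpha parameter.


Sequential conjugate updating is equivalent to a single batch update.
Total successes across all batches = 22
alpha_posterior = alpha_prior + total_successes = 5 + 22
= 27

27


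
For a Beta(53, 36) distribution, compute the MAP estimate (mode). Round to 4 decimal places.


MAP = mode = (a-1)/(a+b-2)
= (53-1)/(53+36-2)
= 52/87 = 0.5977

0.5977


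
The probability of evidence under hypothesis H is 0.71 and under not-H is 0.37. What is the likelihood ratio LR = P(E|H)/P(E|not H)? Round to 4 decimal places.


LR = 0.71 / 0.37
= 1.9189

1.9189


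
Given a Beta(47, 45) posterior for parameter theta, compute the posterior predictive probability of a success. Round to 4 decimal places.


For a Beta-Bernoulli model, the predictive probability is the mean:
P(success) = 47/(47+45) = 47/92 = 0.5109

0.5109


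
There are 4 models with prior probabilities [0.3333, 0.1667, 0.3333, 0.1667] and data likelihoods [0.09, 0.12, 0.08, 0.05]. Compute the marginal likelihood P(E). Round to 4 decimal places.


P(E) = sum over models of P(M_i) * P(E|M_i)
= 0.3333*0.09 + 0.1667*0.12 + 0.3333*0.08 + 0.1667*0.05
= 0.085

0.085


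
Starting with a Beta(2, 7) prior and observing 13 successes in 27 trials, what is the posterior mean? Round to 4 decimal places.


Posterior parameters: alpha = 2 + 13 = 15
beta = 7 + 14 = 21
Posterior mean = alpha / (alpha + beta) = 15 / 36
= 0.4167

0.4167


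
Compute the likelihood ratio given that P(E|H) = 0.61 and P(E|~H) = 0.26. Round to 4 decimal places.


LR = P(E|H) / P(E|~H)
= 0.61 / 0.26 = 2.3462

2.3462


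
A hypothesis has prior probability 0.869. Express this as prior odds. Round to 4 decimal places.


Odds = P(H) / P(not H) = 0.869 / 0.131
= 6.6336

6.6336


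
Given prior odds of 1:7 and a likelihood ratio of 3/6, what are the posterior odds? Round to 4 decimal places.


Posterior odds = prior odds * LR
Prior odds = 1/7 = 0.1429
LR = 3/6 = 0.5
Posterior odds = 0.1429 * 0.5 = 0.0714

0.0714


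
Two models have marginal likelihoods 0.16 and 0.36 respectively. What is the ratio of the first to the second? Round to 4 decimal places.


Evidence ratio = 0.16 / 0.36
= 0.4444

0.4444


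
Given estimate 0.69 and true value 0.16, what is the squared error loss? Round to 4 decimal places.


Squared error = (estimate - true)^2
Difference = 0.53
Loss = 0.53^2 = 0.2809

0.2809


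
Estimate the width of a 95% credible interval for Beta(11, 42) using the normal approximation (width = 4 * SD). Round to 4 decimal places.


For Beta(a,b): Var = ab/((a+b)^2(a+b+1))
Var = 0.003, SD = 0.0552
Approximate 95% CI width = 4 * 0.0552 = 0.2208

0.2208


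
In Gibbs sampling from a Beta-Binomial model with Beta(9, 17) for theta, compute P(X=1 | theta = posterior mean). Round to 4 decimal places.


Posterior mean = alpha/(alpha+beta) = 9/26 = 0.3462
P(X=1|theta=mean) = theta = 0.3462

0.3462


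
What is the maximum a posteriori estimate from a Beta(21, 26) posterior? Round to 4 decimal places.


The MAP estimate equals the mode of the distribution.
Mode of Beta(a,b) = (a-1)/(a+b-2)
= 20/45
= 0.4444

0.4444


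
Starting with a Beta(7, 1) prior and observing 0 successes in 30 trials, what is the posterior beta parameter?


Posterior beta = prior beta + failures
Failures = 30 - 0 = 30
beta_post = 1 + 30 = 31

31


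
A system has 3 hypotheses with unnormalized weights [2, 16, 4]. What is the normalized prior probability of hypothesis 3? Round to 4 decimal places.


The normalized prior is the weight divided by the total.
Total weight = 22
P(H3) = 4 / 22 = 0.1818

0.1818


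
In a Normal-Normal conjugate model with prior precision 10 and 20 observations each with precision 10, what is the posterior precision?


Posterior precision = prior precision + n * observation precision
= 10 + 20 * 10
= 10 + 200 = 210

210


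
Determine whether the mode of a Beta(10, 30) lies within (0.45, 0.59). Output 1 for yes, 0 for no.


First find the mode: (a-1)/(a+b-2) = 0.2368
Is 0.2368 in (0.45, 0.59)? 0

0


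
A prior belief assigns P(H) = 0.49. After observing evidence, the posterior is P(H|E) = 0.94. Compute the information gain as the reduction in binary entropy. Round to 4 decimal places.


H(prior) = -0.49*log2(0.49) - 0.51*log2(0.51)
= 0.9997
H(post) = -0.94*log2(0.94) - 0.06*log2(0.06)
= 0.3274
IG = 0.9997 - 0.3274 = 0.6723

0.6723


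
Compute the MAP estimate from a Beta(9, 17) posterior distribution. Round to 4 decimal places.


MAP = mode of Beta distribution
= (alpha - 1)/(alpha + beta - 2)
= (9-1)/(9+17-2)
= 8/24 = 0.3333

0.3333


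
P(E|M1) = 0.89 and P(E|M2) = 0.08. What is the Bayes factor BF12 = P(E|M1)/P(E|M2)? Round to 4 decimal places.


Bayes factor BF12 = P(E|M1) / P(E|M2)
= 0.89 / 0.08
= 11.125

11.125


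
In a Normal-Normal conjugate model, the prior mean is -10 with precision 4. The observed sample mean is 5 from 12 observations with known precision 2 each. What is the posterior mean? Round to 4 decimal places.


Posterior precision = tau0 + n*tau = 4 + 12*2 = 28
Posterior mean = (tau0*mu0 + n*tau*xbar) / posterior_precision
= (4*-10 + 12*2*5) / 28
= 80 / 28 = 2.8571

2.8571


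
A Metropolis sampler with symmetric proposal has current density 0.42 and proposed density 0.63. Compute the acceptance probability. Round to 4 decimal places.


For symmetric proposals, acceptance = min(1, pi(x*)/pi(x))
= min(1, 0.63/0.42)
= min(1, 1.5) = 1.0

1.0


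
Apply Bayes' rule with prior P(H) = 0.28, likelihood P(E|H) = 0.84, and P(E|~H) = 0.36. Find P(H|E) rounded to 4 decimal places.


Step 1: Compute marginal P(E) = P(E|H)P(H) + P(E|~H)P(~H)
= 0.84*0.28 + 0.36*0.72 = 0.4944
Step 2: P(H|E) = P(E|H)P(H)/P(E) = 0.2352/0.4944
= 0.4757

0.4757


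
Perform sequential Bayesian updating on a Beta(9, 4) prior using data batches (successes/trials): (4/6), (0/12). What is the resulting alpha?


Accumulate successes: 4
Posterior alpha = prior alpha + sum of successes
= 9 + 4 = 13

13


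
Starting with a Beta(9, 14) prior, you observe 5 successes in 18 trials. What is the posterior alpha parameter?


For a Beta-Binomial conjugate model:
Posterior alpha = prior alpha + number of successes
= 9 + 5 = 14

14


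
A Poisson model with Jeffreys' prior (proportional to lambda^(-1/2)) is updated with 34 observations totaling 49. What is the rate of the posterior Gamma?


Posterior = Gamma(0.5 + S, n)
= Gamma(0.5 + 49, 34)
Posterior rate = 0 + n = 34

34.0


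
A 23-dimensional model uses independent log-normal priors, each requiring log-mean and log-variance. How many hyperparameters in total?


Per parameter: 2 (log-mean and log-variance).
Total = 23 * 2 = 46

46


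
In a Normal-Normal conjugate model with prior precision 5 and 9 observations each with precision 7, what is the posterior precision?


Posterior precision = prior precision + n * observation precision
= 5 + 9 * 7
= 5 + 63 = 68

68


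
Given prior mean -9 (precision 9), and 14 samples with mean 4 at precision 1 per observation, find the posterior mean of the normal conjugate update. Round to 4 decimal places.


The posterior mean is a precision-weighted average of prior and data.
Post. prec. = 9 + 14 = 23
Post. mean = (-81 + 56)/23 = -25/23 = -1.087

-1.087


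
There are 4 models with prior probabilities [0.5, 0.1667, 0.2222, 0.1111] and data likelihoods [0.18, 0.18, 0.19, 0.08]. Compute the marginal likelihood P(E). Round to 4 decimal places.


P(E) = sum over models of P(M_i) * P(E|M_i)
= 0.5*0.18 + 0.1667*0.18 + 0.2222*0.19 + 0.1111*0.08
= 0.1711

0.1711


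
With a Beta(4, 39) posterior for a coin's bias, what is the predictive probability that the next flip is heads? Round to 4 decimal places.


The predictive probability equals the posterior mean.
P(next = heads) = alpha / (alpha + beta)
= 4 / 43 = 0.093

0.093


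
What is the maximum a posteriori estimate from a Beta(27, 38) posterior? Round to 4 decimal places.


The MAP estimate equals the mode of the distribution.
Mode of Beta(a,b) = (a-1)/(a+b-2)
= 26/63
= 0.4127

0.4127


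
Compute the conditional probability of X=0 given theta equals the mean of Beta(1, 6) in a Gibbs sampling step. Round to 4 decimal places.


Mean of Beta(1, 6) = 0.1429
P(X=0 | theta=0.1429) = 0.8571

0.8571


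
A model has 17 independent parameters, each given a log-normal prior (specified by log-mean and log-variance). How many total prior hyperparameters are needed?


Each log-normal prior needs 2 hyperparameters (log-mean and log-variance).
Total = 2 * 17 = 34

34


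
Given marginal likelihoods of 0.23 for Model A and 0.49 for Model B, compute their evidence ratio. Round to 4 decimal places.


Ratio = ML(A) / ML(B) = 0.23/0.49
= 0.4694

0.4694


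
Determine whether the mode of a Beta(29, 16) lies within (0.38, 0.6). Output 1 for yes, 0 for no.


First find the mode: (a-1)/(a+b-2) = 0.6512
Is 0.6512 in (0.38, 0.6)? 0

0


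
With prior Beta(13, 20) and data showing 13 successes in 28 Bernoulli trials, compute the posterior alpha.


Conjugate update: alpha_posterior = alpha_prior + k
= 13 + 13 = 26

26


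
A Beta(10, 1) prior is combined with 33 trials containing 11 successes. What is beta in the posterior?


In conjugate updating:
beta_posterior = beta_prior + (n - k)
= 1 + (33 - 11)
= 1 + 22 = 23

23


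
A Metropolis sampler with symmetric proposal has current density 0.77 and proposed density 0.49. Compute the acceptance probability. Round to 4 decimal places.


For symmetric proposals, acceptance = min(1, pi(x*)/pi(x))
= min(1, 0.49/0.77)
= min(1, 0.6364) = 0.6364

0.6364


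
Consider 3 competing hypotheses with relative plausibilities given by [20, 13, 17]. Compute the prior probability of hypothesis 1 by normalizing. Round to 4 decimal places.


Sum of weights = 20 + 13 + 17 = 50
Normalized prior for H1 = 20 / 50
= 0.4

0.4


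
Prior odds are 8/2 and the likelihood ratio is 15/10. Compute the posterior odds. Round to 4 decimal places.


Posterior odds = prior odds * likelihood ratio
= (8/2) * (15/10)
= 120 / 20
= 6.0

6.0


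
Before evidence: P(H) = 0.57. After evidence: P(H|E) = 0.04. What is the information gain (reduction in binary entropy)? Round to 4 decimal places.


Prior entropy = 0.9858
Posterior entropy = 0.2423
Information gain = 0.9858 - 0.2423 = 0.7435

0.7435


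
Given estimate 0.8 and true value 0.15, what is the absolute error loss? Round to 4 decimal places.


Absolute error = |estimate - true|
= |0.65| = 0.65

0.65


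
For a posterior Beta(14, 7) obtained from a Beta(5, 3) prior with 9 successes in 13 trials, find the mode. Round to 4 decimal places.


Mode = (alpha - 1) / (alpha + beta - 2)
= 13 / 19
= 0.6842

0.6842


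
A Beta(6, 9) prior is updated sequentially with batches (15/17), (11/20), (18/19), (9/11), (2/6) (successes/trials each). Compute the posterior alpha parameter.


Sequential conjugate updating is equivalent to a single batch update.
Total successes across all batches = 55
alpha_posterior = alpha_prior + total_successes = 6 + 55
= 61

61


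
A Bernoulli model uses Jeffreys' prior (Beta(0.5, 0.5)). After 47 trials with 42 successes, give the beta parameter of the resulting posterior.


Posterior = Beta(prior_alpha + successes, prior_beta + failures)
= Beta(0.5 + 42, 0.5 + 5)
Posterior beta = 0.5 + (n - k) = 0.5 + 5 = 5.5

5.5


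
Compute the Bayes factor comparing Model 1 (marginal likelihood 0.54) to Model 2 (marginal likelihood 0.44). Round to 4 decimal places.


BF12 = marginal likelihood of M1 / marginal likelihood of M2
= 0.54/0.44
= 1.2273

1.2273


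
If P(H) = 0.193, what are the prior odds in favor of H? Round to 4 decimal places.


Prior odds = P(H) / (1 - P(H))
= 0.193 / 0.807
= 0.2392

0.2392


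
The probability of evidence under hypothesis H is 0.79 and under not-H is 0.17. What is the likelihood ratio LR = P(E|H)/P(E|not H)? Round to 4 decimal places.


LR = 0.79 / 0.17
= 4.6471

4.6471


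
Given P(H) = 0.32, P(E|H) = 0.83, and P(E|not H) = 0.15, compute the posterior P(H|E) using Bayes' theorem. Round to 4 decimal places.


By Bayes' theorem: P(H|E) = P(E|H)*P(H) / P(E)
P(E) = P(E|H)*P(H) + P(E|not H)*P(not H)
P(E) = 0.83*0.32 + 0.15*0.68 = 0.3676
P(H|E) = 0.83*0.32 / 0.3676 = 0.7225

0.7225


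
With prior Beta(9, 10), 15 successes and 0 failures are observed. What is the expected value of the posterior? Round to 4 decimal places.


Posterior = Beta(24, 10)
E[theta] = alpha/(alpha+beta)
= 24/34 = 0.7059

0.7059


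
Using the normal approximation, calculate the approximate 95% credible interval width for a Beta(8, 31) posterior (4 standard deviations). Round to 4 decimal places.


Var(Beta) = 8*31/(39^2 * 40) = 0.0041
SD = 0.0638
Width ~ 4*SD = 0.2554

0.2554


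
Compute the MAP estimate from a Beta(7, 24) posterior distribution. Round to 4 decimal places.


MAP = mode of Beta distribution
= (alpha - 1)/(alpha + beta - 2)
= (7-1)/(7+24-2)
= 6/29 = 0.2069

0.2069


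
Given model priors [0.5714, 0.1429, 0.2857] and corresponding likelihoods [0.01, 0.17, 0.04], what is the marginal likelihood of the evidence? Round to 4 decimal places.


P(E) = sum_i P(M_i) P(E|M_i)
= 0.0057 + 0.0243 + 0.0114
= 0.0414

0.0414


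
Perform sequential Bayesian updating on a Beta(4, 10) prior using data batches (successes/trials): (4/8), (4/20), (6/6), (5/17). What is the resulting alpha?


Accumulate successes: 19
Posterior alpha = prior alpha + sum of successes
= 4 + 19 = 23

23


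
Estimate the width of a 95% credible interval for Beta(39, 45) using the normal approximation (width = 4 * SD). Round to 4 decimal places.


For Beta(a,b): Var = ab/((a+b)^2(a+b+1))
Var = 0.0029, SD = 0.0541
Approximate 95% CI width = 4 * 0.0541 = 0.2164

0.2164


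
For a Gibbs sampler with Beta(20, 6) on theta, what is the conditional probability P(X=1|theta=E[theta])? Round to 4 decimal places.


E[theta] = 20/(20+6) = 0.7692
P(X=1|theta) = theta = 0.7692

0.7692


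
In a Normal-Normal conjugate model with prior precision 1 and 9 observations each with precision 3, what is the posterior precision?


Posterior precision = prior precision + n * observation precision
= 1 + 9 * 3
= 1 + 27 = 28

28


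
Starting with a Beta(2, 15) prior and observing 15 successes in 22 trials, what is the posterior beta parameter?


Posterior beta = prior beta + failures
Failures = 22 - 15 = 7
beta_post = 15 + 7 = 22

22


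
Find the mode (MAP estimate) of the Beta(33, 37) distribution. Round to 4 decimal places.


For Beta(a,b) with a,b > 1:
Mode = (a-1)/(a+b-2) = (33-1)/(70-2)
= 32/68 = 0.4706

0.4706


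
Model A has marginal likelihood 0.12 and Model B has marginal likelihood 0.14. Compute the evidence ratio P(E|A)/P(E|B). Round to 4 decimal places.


Evidence ratio = P(E|A) / P(E|B)
= 0.12 / 0.14
= 0.8571

0.8571


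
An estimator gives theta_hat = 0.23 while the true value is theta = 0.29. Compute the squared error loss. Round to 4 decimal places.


The squared error loss is (theta_hat - theta)^2
= (0.23 - 0.29)^2
= (-0.06)^2 = 0.0036

0.0036


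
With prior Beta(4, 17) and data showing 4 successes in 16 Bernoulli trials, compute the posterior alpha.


Conjugate update: alpha_posterior = alpha_prior + k
= 4 + 4 = 8

8


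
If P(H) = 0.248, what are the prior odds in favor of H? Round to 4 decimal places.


Prior odds = P(H) / (1 - P(H))
= 0.248 / 0.752
= 0.3298

0.3298


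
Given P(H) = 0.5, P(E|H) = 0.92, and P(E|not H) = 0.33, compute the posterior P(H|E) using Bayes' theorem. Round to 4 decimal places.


By Bayes' theorem: P(H|E) = P(E|H)*P(H) / P(E)
P(E) = P(E|H)*P(H) + P(E|not H)*P(not H)
P(E) = 0.92*0.5 + 0.33*0.5 = 0.625
P(H|E) = 0.92*0.5 / 0.625 = 0.736

0.736


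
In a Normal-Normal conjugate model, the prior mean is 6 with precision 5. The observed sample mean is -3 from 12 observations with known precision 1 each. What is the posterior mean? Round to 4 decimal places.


Posterior precision = tau0 + n*tau = 5 + 12*1 = 17
Posterior mean = (tau0*mu0 + n*tau*xbar) / posterior_precision
= (5*6 + 12*1*-3) / 17
= -6 / 17 = -0.3529

-0.3529


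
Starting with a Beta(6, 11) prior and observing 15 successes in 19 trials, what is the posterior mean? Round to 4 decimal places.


Posterior parameters: alpha = 6 + 15 = 21
beta = 11 + 4 = 15
Posterior mean = alpha / (alpha + beta) = 21 / 36
= 0.5833

0.5833


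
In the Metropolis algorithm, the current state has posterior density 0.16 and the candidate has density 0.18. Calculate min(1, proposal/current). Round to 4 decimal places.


Ratio = 0.18/0.16 = 1.125
Acceptance probability = min(1, 1.125)
= 1.0

1.0


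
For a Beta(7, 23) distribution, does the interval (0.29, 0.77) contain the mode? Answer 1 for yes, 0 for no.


Mode of Beta(a,b) = (a-1)/(a+b-2)
= (7-1)/(7+23-2) = 0.2143
Check: 0.29 <= 0.2143 <= 0.77?
Result: 0

0


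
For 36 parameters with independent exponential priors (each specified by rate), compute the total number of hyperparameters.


A exponential prior has 1 hyperparameter per parameter.
Total = 36 * 1 = 36

36


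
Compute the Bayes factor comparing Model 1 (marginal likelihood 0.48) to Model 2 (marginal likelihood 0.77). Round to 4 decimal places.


BF12 = marginal likelihood of M1 / marginal likelihood of M2
= 0.48/0.77
= 0.6234

0.6234


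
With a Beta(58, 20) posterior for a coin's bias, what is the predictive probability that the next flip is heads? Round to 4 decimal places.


The predictive probability equals the posterior mean.
P(next = heads) = alpha / (alpha + beta)
= 58 / 78 = 0.7436

0.7436


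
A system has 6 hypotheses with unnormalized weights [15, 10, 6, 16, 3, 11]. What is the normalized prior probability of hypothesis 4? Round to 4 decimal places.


The normalized prior is the weight divided by the total.
Total weight = 61
P(H4) = 16 / 61 = 0.2623

0.2623


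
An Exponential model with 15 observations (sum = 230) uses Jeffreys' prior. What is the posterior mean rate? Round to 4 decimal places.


Posterior Gamma(15, 230)
E[lambda] = 15/230 = 0.0652

0.0652


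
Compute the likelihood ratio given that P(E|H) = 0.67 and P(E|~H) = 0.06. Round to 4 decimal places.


LR = P(E|H) / P(E|~H)
= 0.67 / 0.06 = 11.1667

11.1667


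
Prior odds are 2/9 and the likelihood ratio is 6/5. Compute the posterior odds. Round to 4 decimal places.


Posterior odds = prior odds * likelihood ratio
= (2/9) * (6/5)
= 12 / 45
= 0.2667

0.2667


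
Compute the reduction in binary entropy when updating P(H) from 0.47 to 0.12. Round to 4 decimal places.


H_before = -p*log2(p) - (1-p)*log2(1-p) for p=0.47: 0.9974
H_after for p=0.12: 0.5294
Reduction = 0.9974 - 0.5294 = 0.468

0.468


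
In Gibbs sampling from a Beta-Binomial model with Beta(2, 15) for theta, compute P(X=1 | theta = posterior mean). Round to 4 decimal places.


Posterior mean = alpha/(alpha+beta) = 2/17 = 0.1176
P(X=1|theta=mean) = theta = 0.1176

0.1176


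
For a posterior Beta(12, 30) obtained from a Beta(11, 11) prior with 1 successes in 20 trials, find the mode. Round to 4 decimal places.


Mode = (alpha - 1) / (alpha + beta - 2)
= 11 / 40
= 0.275

0.275


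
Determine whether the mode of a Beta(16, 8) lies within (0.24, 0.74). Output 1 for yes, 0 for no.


First find the mode: (a-1)/(a+b-2) = 0.6818
Is 0.6818 in (0.24, 0.74)? 1

1


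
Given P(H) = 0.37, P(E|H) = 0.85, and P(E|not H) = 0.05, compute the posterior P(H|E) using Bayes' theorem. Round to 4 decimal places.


By Bayes' theorem: P(H|E) = P(E|H)*P(H) / P(E)
P(E) = P(E|H)*P(H) + P(E|not H)*P(not H)
P(E) = 0.85*0.37 + 0.05*0.63 = 0.346
P(H|E) = 0.85*0.37 / 0.346 = 0.909

0.909


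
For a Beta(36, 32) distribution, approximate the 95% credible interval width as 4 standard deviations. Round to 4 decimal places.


Variance of Beta(a,b) = ab / ((a+b)^2 * (a+b+1))
= 36*32 / ((68)^2 * 69)
= 0.0036
SD = sqrt(0.0036) = 0.0601
Width = 4 * SD = 0.2404

0.2404


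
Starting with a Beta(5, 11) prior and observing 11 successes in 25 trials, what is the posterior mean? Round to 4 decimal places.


Posterior parameters: alpha = 5 + 11 = 16
beta = 11 + 14 = 25
Posterior mean = alpha / (alpha + beta) = 16 / 41
= 0.3902

0.3902


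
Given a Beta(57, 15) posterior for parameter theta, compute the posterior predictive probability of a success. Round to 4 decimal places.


For a Beta-Bernoulli model, the predictive probability is the mean:
P(success) = 57/(57+15) = 57/72 = 0.7917

0.7917


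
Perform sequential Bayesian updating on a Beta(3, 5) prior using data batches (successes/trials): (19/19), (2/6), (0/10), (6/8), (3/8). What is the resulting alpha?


Accumulate successes: 30
Posterior alpha = prior alpha + sum of successes
= 3 + 30 = 33

33


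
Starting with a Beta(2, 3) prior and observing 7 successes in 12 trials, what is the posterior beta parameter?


Posterior beta = prior beta + failures
Failures = 12 - 7 = 5
beta_post = 3 + 5 = 8

8


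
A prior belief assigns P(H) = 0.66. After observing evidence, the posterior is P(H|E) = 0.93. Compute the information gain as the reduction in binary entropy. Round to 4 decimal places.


H(prior) = -0.66*log2(0.66) - 0.34*log2(0.34)
= 0.9248
H(post) = -0.93*log2(0.93) - 0.07*log2(0.07)
= 0.3659
IG = 0.9248 - 0.3659 = 0.5589

0.5589


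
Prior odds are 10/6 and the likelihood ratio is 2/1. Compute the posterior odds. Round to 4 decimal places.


Posterior odds = prior odds * likelihood ratio
= (10/6) * (2/1)
= 20 / 6
= 3.3333

3.3333


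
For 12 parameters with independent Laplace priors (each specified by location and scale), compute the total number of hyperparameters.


A Laplace prior has 2 hyperparameters per parameter.
Total = 12 * 2 = 24

24


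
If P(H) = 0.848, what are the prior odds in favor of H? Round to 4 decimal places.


Prior odds = P(H) / (1 - P(H))
= 0.848 / 0.152
= 5.5789

5.5789


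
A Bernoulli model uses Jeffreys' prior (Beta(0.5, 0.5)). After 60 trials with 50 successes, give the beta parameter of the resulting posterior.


Posterior = Beta(prior_alpha + successes, prior_beta + failures)
= Beta(0.5 + 50, 0.5 + 10)
Posterior beta = 0.5 + (n - k) = 0.5 + 10 = 10.5

10.5


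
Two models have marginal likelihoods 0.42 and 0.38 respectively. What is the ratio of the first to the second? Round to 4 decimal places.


Evidence ratio = 0.42 / 0.38
= 1.1053

1.1053


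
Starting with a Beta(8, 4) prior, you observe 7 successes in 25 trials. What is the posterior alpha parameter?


For a Beta-Binomial conjugate model:
Posterior alpha = prior alpha + number of successes
= 8 + 7 = 15

15


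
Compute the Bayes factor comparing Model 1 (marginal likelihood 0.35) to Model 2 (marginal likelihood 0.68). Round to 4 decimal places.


BF12 = marginal likelihood of M1 / marginal likelihood of M2
= 0.35/0.68
= 0.5147

0.5147


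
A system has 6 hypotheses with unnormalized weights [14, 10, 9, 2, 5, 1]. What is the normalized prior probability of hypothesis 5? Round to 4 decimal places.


The normalized prior is the weight divided by the total.
Total weight = 41
P(H5) = 5 / 41 = 0.122

0.122


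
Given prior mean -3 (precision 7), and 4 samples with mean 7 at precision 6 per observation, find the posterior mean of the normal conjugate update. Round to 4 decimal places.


The posterior mean is a precision-weighted average of prior and data.
Post. prec. = 7 + 24 = 31
Post. mean = (-21 + 168)/31 = 147/31 = 4.7419

4.7419


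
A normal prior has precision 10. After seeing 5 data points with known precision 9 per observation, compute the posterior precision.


In the conjugate normal model, precisions add:
tau_posterior = tau_prior + n * tau_data
= 10 + 5*9 = 55

55


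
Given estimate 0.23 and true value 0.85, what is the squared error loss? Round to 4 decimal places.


Squared error = (estimate - true)^2
Difference = -0.62
Loss = -0.62^2 = 0.3844

0.3844


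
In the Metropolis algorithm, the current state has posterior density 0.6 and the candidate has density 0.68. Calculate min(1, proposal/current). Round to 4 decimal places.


Ratio = 0.68/0.6 = 1.1333
Acceptance probability = min(1, 1.1333)
= 1.0

1.0


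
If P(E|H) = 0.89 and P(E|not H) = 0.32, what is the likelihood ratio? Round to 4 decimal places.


Likelihood ratio = P(E|H) / P(E|not H)
= 0.89 / 0.32
= 2.7812

2.7812


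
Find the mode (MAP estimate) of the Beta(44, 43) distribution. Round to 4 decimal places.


For Beta(a,b) with a,b > 1:
Mode = (a-1)/(a+b-2) = (44-1)/(87-2)
= 43/85 = 0.5059

0.5059


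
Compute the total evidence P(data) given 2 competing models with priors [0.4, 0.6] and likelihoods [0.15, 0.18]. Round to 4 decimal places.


Marginal likelihood = sum P(model_i) * P(data|model_i)
Model 1: 0.4 * 0.15 = 0.06
Model 2: 0.6 * 0.18 = 0.108
Total = 0.168

0.168


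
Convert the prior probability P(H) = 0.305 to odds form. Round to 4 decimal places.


P(not H) = 1 - 0.305 = 0.695
Odds = 0.305 / 0.695 = 0.4388

0.4388


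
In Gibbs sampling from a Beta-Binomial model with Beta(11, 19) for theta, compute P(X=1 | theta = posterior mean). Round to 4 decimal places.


Posterior mean = alpha/(alpha+beta) = 11/30 = 0.3667
P(X=1|theta=mean) = theta = 0.3667

0.3667


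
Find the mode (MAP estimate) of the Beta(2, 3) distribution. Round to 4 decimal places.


For Beta(a,b) with a,b > 1:
Mode = (a-1)/(a+b-2) = (2-1)/(5-2)
= 1/3 = 0.3333

0.3333


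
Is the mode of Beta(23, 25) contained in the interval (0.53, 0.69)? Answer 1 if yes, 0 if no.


Mode = (a-1)/(a+b-2) = 22/46 = 0.4783
Interval: (0.53, 0.69)
Contains mode? 0

0


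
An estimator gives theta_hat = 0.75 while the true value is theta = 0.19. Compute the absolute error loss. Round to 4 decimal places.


The absolute error loss is |theta_hat - theta|
= |0.75 - 0.19|
= 0.56

0.56


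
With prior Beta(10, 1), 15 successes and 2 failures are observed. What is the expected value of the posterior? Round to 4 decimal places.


Posterior = Beta(25, 3)
E[theta] = alpha/(alpha+beta)
= 25/28 = 0.8929

0.8929


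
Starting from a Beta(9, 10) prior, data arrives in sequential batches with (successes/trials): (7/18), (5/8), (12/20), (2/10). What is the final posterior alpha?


In sequential Bayesian updating, we sum all successes.
Total successes = 26
Final alpha = 9 + 26 = 35

35


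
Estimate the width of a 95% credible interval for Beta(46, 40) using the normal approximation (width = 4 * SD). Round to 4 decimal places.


For Beta(a,b): Var = ab/((a+b)^2(a+b+1))
Var = 0.0029, SD = 0.0535
Approximate 95% CI width = 4 * 0.0535 = 0.2139

0.2139


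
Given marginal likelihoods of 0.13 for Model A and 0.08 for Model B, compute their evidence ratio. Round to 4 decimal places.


Ratio = ML(A) / ML(B) = 0.13/0.08
= 1.625

1.625


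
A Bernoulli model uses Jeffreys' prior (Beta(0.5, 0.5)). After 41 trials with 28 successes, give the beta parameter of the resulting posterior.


Posterior = Beta(prior_alpha + successes, prior_beta + failures)
= Beta(0.5 + 28, 0.5 + 13)
Posterior beta = 0.5 + (n - k) = 0.5 + 13 = 13.5

13.5


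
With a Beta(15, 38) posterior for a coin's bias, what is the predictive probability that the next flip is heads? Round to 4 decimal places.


The predictive probability equals the posterior mean.
P(next = heads) = alpha / (alpha + beta)
= 15 / 53 = 0.283

0.283


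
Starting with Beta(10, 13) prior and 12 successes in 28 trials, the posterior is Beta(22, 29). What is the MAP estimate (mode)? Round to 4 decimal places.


The mode of Beta(a, b) when a > 1 and b > 1 is (a-1)/(a+b-2)
= (22 - 1) / (22 + 29 - 2)
= 21 / 49
= 0.4286

0.4286


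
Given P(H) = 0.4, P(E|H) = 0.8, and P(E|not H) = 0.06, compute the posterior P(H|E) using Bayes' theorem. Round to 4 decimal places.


By Bayes' theorem: P(H|E) = P(E|H)*P(H) / P(E)
P(E) = P(E|H)*P(H) + P(E|not H)*P(not H)
P(E) = 0.8*0.4 + 0.06*0.6 = 0.356
P(H|E) = 0.8*0.4 / 0.356 = 0.8989

0.8989


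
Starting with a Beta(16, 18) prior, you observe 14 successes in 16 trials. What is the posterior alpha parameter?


For a Beta-Binomial conjugate model:
Posterior alpha = prior alpha + number of successes
= 16 + 14 = 30

30


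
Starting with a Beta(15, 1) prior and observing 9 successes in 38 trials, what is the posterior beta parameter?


Posterior beta = prior beta + failures
Failures = 38 - 9 = 29
beta_post = 1 + 29 = 30

30


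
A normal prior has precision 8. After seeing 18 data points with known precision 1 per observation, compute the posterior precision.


In the conjugate normal model, precisions add:
tau_posterior = tau_prior + n * tau_data
= 8 + 18*1 = 26

26
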